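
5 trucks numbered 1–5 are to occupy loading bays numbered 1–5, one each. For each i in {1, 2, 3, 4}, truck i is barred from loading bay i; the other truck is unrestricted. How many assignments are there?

53

Let Aᵢ (for 1 ≤ i ≤ 4) be the placements that put truck i in its forbidden loading bay. Any j of these fix j positions, leaving (5−j)! ways to fill the rest, and there are C(4,j) ways to pick which j.
By inclusion–exclusion, the number of valid placements is Σ_{j=0}^{4} (−1)^j C(4,j)·(5−j)!.
Computing: 120 − 96 + 36 − 8 + 1 = 53.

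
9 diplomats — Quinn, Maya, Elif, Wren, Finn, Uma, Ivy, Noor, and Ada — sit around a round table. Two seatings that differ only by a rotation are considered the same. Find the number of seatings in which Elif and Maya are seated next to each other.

10080

Glue Elif and Maya into a block (2 internal orders). Seating 8 units around a circle gives (7)! arrangements.
So 2 × (7)! = 2 × 5040 = 10080.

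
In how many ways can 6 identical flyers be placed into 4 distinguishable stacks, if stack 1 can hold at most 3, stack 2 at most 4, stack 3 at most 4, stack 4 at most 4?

Ignoring the caps, the number of non-negative solutions to x_1+…+x_4 = 6 is C(9,3) = 84.
Subtract solutions that violate a single cap (substitute x_i' = x_i − (cap_i+1)): x_1 ≥ 4 gives C(5,3) = 10; x_2 ≥ 5 gives C(4,3) = 4; x_3 ≥ 5 gives C(4,3) = 4; x_4 ≥ 5 gives C(4,3) = 4. Together 22.
No two caps can be exceeded simultaneously, so the pair terms are all 0.
By inclusion–exclusion the count is 84 − 22 + 0 = 62.

62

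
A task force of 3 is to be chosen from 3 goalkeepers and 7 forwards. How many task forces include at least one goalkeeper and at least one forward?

84

Unrestricted: C(10,3) = 120 ways to pick any 3 of the 10.
Subtract selections that omit an entire group: no goalkeepers → C(7,3) = 35; no forwards → C(3,3) = 1.
Both groups omitted at once is impossible, so 120 − 36 = 84.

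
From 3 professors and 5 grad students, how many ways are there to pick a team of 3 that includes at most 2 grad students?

46

Split by how many grad students are chosen (0 through 2).
Sum: C(5,0)·C(3,3) + C(5,1)·C(3,2) + C(5,2)·C(3,1) = 1 + 15 + 30 = 46.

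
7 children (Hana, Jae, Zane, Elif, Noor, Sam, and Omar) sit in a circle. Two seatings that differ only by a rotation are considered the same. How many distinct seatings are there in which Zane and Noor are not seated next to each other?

480

All circular seatings of 7 people number (6)! = 720.
Seatings with Zane beside Noor: treat them as a block with 2 internal orders, giving 2 × (5)! = 240.
Subtracting, 720 − 240 = 480.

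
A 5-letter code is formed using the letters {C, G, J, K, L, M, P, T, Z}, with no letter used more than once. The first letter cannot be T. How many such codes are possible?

13440

The first letter has 9−1 = 8 choices (anything except T).
The remaining 4 letters are filled from the other 8 symbols without repetition: 8 × 7 × 6 × 5 = 1680.
Total: 8 × 1680 = 13440.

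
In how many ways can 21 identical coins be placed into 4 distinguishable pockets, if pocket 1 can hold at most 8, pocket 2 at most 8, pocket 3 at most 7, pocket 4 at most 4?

80

Ignoring the caps, the number of non-negative solutions to x_1+…+x_4 = 21 is C(24,3) = 2024.
Subtract solutions that violate a single cap (substitute x_i' = x_i − (cap_i+1)): x_1 ≥ 9 gives C(15,3) = 455; x_2 ≥ 9 gives C(15,3) = 455; x_3 ≥ 8 gives C(16,3) = 560; x_4 ≥ 5 gives C(19,3) = 969. Together 2439.
Add back pairs where two caps are both exceeded: 20 + 35 + 120 + 35 + 120 + 165 = 495.
By inclusion–exclusion the count is 2024 − 2439 + 495 = 80.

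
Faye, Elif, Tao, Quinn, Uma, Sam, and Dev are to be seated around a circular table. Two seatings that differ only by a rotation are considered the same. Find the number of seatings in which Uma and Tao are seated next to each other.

240

Treat {Uma, Tao} as one unit (2 internal orders) and seat the resulting 6 units around the table: (5)! circular arrangements.
So 2 × (5)! = 2 × 120 = 240.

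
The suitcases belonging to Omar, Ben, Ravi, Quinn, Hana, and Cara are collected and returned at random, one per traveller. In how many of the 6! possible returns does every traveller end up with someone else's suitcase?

265

This is the derangement count D_6: permutations of 6 items with no fixed point.
By inclusion–exclusion this is Σ_{j=0}^{6} (−1)^j C(6,j)·(6−j)!.
Computing: 720 − 720 + 360 − 120 + 30 − 6 + 1 = 265.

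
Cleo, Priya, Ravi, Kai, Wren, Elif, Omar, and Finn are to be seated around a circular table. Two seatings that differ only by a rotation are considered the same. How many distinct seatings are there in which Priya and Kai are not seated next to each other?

3600

Without the restriction there are (7)! = 5040 seatings.
Those with Priya next to Kai: fuse the pair into one unit and seat 7 units around a circle — 2·(6)! = 1440.
Subtracting, 5040 − 1440 = 3600.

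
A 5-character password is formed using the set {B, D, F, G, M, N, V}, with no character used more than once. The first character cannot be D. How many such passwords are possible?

The first character has 7−1 = 6 choices (anything except D).
The remaining 4 characters are filled from the other 6 symbols without repetition: 6 × 5 × 4 × 3 = 360.
Total: 6 × 360 = 2160.

2160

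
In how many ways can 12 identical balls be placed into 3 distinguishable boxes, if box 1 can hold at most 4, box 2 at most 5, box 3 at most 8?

Ignoring the caps, the number of non-negative solutions to x_1+…+x_3 = 12 is C(14,2) = 91.
Subtract solutions that violate a single cap (substitute x_i' = x_i − (cap_i+1)): x_1 ≥ 5 gives C(9,2) = 36; x_2 ≥ 6 gives C(8,2) = 28; x_3 ≥ 9 gives C(5,2) = 10. Together 74.
Add back pairs where two caps are both exceeded: 3 + 0 + 0 = 3.
By inclusion–exclusion the count is 91 − 74 + 3 = 20.

20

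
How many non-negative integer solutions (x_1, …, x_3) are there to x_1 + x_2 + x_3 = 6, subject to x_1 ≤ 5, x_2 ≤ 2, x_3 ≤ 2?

8

Without the upper bounds there are C(8,2) = 28 ways to split 6 among 3 variables.
Subtract solutions that violate a single cap (substitute x_i' = x_i − (cap_i+1)): x_1 ≥ 6 gives C(2,2) = 1; x_2 ≥ 3 gives C(5,2) = 10; x_3 ≥ 3 gives C(5,2) = 10. Together 21.
Add back pairs where two caps are both exceeded: 0 + 0 + 1 = 1.
By inclusion–exclusion the count is 28 − 21 + 1 = 8.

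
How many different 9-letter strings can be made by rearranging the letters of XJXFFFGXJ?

5040

The 9 letters of XJXFFFGXJ have repeats: F appearing 3 times, J appearing twice, and X appearing 3 times.
So there are 9! / (3!·3!·2!) = 5040 distinguishable arrangements.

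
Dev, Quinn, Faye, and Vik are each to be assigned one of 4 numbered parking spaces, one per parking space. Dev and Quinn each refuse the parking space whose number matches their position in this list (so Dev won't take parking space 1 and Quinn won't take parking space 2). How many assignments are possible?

14

Let Aᵢ (for i ∈ {1, 2}) be the placements that put person i in their forbidden parking space. Any j of these fix j positions, leaving (4−j)! ways to fill the rest, and there are C(2,j) ways to pick which j.
By inclusion–exclusion, the number of valid placements is Σ_{j=0}^{2} (−1)^j C(2,j)·(4−j)!.
Computing: 24 − 12 + 2 = 14.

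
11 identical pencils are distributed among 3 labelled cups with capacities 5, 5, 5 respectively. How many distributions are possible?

15

Without the upper bounds there are C(13,2) = 78 ways to split 11 among 3 cups.
Subtract solutions that violate a single cap (substitute x_i' = x_i − (cap_i+1)): x_1 ≥ 6 gives C(7,2) = 21; x_2 ≥ 6 gives C(7,2) = 21; x_3 ≥ 6 gives C(7,2) = 21. Together 63.
No two caps can be exceeded simultaneously, so the pair terms are all 0.
By inclusion–exclusion the count is 78 − 63 + 0 = 15.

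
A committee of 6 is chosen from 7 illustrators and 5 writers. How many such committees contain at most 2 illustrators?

112

Split by how many illustrators are chosen (0 through 2).
Sum: C(7,0)·C(5,6) + C(7,1)·C(5,5) + C(7,2)·C(5,4) = 0 + 7 + 105 = 112.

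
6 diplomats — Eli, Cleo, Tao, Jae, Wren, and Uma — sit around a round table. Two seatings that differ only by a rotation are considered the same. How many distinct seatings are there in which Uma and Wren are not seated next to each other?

All circular seatings of 6 people number (5)! = 120.
Those with Uma next to Wren: fuse the pair into one unit and seat 5 units around a circle — 2·(4)! = 48.
Subtracting, 120 − 48 = 72.

72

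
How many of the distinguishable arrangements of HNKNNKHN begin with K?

105

With the first slot taken by K, it remains to arrange the other 7 letters (HNNNKHN).
Those 7 letters have H appearing twice and N appearing 4 times, giving (7)!/(4!·2!) = 105.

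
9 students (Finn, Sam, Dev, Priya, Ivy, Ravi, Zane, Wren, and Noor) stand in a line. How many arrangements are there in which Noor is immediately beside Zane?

Treat {Noor, Zane} as a single unit. There are 8 units to order, and the pair itself can be ordered 2 ways.
So the count is 2·(8)! = 80640.

80640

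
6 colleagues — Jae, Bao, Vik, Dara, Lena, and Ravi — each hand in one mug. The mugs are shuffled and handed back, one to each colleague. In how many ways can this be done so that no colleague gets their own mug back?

265

Let Aᵢ be the assignments in which colleague i gets their own mug. We want the size of the complement of A₁∪…∪A_6.
By inclusion–exclusion this is Σ_{j=0}^{6} (−1)^j C(6,j)·(6−j)!.
Computing: 720 − 720 + 360 − 120 + 30 − 6 + 1 = 265.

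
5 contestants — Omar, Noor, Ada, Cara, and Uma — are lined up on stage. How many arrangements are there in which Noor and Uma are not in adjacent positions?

There are 5! = 120 arrangements in all. If Noor and Uma are adjacent, merging them into one block gives 2·(4)! = 48 arrangements.
So 120 − 48 = 72 arrangements keep them apart.

72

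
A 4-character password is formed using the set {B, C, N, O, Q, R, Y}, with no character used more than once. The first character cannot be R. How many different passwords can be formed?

720

The first character has 7−1 = 6 choices (anything except R).
The remaining 3 characters are filled from the other 6 symbols without repetition: 6 × 5 × 4 = 120.
Total: 6 × 120 = 720.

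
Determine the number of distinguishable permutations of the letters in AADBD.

The 5 letters of AADBD have repeats: A appearing twice and D appearing twice.
The number of distinct arrangements is 5!/(2!·2!) = 120/4 = 30.

30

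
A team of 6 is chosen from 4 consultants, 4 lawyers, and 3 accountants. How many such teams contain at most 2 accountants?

406

Split by how many accountants are chosen (0 through 2).
Sum: C(3,0)·C(8,6) + C(3,1)·C(8,5) + C(3,2)·C(8,4) = 28 + 168 + 210 = 406.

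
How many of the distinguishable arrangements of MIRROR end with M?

With the last slot taken by M, it remains to arrange the other 5 letters (IRROR).
Those 5 letters have R appearing 3 times, giving (5)!/(3!) = 20.

20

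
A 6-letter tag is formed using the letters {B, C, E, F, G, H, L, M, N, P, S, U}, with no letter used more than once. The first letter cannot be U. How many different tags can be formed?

The first letter has 12−1 = 11 choices (anything except U).
The remaining 5 letters are filled from the other 11 symbols without repetition: 11 × 10 × 9 × 8 × 7 = 55440.
Total: 11 × 55440 = 609840.

609840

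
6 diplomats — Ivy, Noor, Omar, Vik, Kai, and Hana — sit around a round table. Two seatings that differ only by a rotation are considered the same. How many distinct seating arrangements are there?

120

Around a circle, 6 distinct people have 6!/6 = (5)! = 120 rotationally distinct seatings.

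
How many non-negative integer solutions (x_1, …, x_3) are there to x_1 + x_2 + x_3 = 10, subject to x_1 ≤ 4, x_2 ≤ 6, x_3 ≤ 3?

Ignoring the caps, the number of non-negative solutions to x_1+…+x_3 = 10 is C(12,2) = 66.
Subtract solutions that violate a single cap (substitute x_i' = x_i − (cap_i+1)): x_1 ≥ 5 gives C(7,2) = 21; x_2 ≥ 7 gives C(5,2) = 10; x_3 ≥ 4 gives C(8,2) = 28. Together 59.
Add back pairs where two caps are both exceeded: 0 + 3 + 0 = 3.
By inclusion–exclusion the count is 66 − 59 + 3 = 10.

10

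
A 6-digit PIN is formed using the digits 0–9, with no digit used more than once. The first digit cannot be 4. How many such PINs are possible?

The first digit has 10−1 = 9 choices (anything except 4).
The remaining 5 digits are filled from the other 9 symbols without repetition: 9 × 8 × 7 × 6 × 5 = 15120.
Total: 9 × 15120 = 136080.

136080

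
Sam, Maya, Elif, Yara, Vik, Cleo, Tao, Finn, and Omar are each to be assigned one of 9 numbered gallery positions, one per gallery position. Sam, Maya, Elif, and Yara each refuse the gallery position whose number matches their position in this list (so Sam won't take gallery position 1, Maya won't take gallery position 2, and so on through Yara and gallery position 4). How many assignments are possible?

Let Aᵢ (for 1 ≤ i ≤ 4) be the placements that put person i in their forbidden gallery position. Any j of these fix j positions, leaving (9−j)! ways to fill the rest, and there are C(4,j) ways to pick which j.
By inclusion–exclusion, the number of valid placements is Σ_{j=0}^{4} (−1)^j C(4,j)·(9−j)!.
Computing: 362880 − 161280 + 30240 − 2880 + 120 = 229080.

229080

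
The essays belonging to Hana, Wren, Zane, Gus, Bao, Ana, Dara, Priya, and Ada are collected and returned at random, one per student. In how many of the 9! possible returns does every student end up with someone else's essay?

Let Aᵢ be the assignments in which student i gets their own essay. We want the size of the complement of A₁∪…∪A_9.
By inclusion–exclusion this is Σ_{j=0}^{9} (−1)^j C(9,j)·(9−j)!.
Computing: 362880 − 362880 + 181440 − 60480 + 15120 − 3024 + 504 − 72 + 9 − 1 = 133496.

133496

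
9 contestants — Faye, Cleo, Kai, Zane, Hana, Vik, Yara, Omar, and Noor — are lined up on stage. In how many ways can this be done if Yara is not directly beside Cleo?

282240

There are 9! = 362880 arrangements in all. If Yara and Cleo are adjacent, merging them into one block gives 2·(8)! = 80640 arrangements.
Complementary counting: 362880 − 80640 = 282240.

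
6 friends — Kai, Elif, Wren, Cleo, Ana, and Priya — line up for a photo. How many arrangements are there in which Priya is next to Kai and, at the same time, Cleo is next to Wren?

96

Treat {Priya,Kai} as one block (2 orders) and {Cleo,Wren} as another (2 orders).
That leaves 4 units to arrange: 2 × 2 × 4! = 4 × 24 = 96.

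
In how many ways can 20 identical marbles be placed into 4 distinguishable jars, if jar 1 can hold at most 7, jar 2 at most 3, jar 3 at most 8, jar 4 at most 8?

74

By stars and bars, unrestricted non-negative solutions to x_1+…+x_4 = 20 number C(20+3,3) = 1771.
Subtract solutions that violate a single cap (substitute x_i' = x_i − (cap_i+1)): x_1 ≥ 8 gives C(15,3) = 455; x_2 ≥ 4 gives C(19,3) = 969; x_3 ≥ 9 gives C(14,3) = 364; x_4 ≥ 9 gives C(14,3) = 364. Together 2152.
Add back pairs where two caps are both exceeded: 165 + 20 + 20 + 120 + 120 + 10 = 455.
By inclusion–exclusion the count is 1771 − 2152 + 455 = 74.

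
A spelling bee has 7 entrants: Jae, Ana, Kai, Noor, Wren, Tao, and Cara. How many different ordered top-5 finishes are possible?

There are 7 choices for 1st place, 6 for 2nd, and so on down to 3 for position 5.
That gives 7 × 6 × 5 × 4 × 3 = 2520.

2520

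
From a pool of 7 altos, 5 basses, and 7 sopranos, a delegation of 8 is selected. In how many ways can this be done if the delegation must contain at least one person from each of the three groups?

With no constraint there are C(19,8) = 75582 possible selections.
Selections missing a whole group: no altos → C(12,8) = 495; no basses → C(14,8) = 3003; no sopranos → C(12,8) = 495.
Add back selections omitting two groups (i.e. drawn from a single group): C(7,8) + C(5,8) + C(7,8) = 0.
By inclusion–exclusion: 75582 − 3993 + 0 = 71589.

71589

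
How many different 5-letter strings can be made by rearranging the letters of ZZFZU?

20

Letter multiplicities in ZZFZU: F×1, U×1, Z×3.
Dividing 5! = 120 by 3! = 6 for the repeated letters gives 20.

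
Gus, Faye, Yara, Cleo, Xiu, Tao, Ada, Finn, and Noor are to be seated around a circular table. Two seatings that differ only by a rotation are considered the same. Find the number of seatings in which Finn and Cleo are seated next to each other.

10080

Treat {Finn, Cleo} as one unit (2 internal orders) and seat the resulting 8 units around the table: (7)! circular arrangements.
So 2 × (7)! = 2 × 5040 = 10080.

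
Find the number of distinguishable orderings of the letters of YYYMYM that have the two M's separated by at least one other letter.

10

Total arrangements of YYYMYM: 6!/(4!·2!) = 15.
If the two M's are adjacent, glue them into one block, leaving 5 items to arrange: (5)!/(4!) = 5 ways.
Hence 15 − 5 = 10.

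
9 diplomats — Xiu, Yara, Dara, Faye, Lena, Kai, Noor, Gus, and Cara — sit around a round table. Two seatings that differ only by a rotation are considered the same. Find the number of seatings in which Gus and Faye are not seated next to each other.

Without the restriction there are (8)! = 40320 seatings.
Seatings with Gus beside Faye: treat them as a block with 2 internal orders, giving 2 × (7)! = 10080.
Subtracting, 40320 − 10080 = 30240.

30240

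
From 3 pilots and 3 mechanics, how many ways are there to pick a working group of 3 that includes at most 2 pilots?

Split by how many pilots are chosen (0 through 2).
Sum: C(3,0)·C(3,3) + C(3,1)·C(3,2) + C(3,2)·C(3,1) = 1 + 9 + 9 = 19.

19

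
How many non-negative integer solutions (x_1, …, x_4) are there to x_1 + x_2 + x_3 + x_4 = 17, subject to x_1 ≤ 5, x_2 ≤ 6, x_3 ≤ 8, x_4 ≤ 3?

By stars and bars, unrestricted non-negative solutions to x_1+…+x_4 = 17 number C(17+3,3) = 1140.
Subtract solutions that violate a single cap (substitute x_i' = x_i − (cap_i+1)): x_1 ≥ 6 gives C(14,3) = 364; x_2 ≥ 7 gives C(13,3) = 286; x_3 ≥ 9 gives C(11,3) = 165; x_4 ≥ 4 gives C(16,3) = 560. Together 1375.
Add back pairs where two caps are both exceeded: 35 + 10 + 120 + 4 + 84 + 35 = 288.
Subtract triples: 0 + 1 + 0 + 0 = 1.
By inclusion–exclusion the count is 1140 − 1375 + 288 − 1 = 52.

52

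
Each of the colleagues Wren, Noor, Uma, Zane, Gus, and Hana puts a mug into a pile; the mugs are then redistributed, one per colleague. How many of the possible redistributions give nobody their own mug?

Count assignments avoiding every fixed point. For any j of the 6 colleagues fixed to their own mug, the other 6−j can be arranged in (6−j)! ways.
By inclusion–exclusion this is Σ_{j=0}^{6} (−1)^j C(6,j)·(6−j)!.
Computing: 720 − 720 + 360 − 120 + 30 − 6 + 1 = 265.

265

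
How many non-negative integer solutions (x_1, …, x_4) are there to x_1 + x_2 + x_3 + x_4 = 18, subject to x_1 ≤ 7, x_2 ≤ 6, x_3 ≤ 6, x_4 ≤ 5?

83

Without the upper bounds there are C(21,3) = 1330 ways to split 18 among 4 variables.
Subtract solutions that violate a single cap (substitute x_i' = x_i − (cap_i+1)): x_1 ≥ 8 gives C(13,3) = 286; x_2 ≥ 7 gives C(14,3) = 364; x_3 ≥ 7 gives C(14,3) = 364; x_4 ≥ 6 gives C(15,3) = 455. Together 1469.
Add back pairs where two caps are both exceeded: 20 + 20 + 35 + 35 + 56 + 56 = 222.
By inclusion–exclusion the count is 1330 − 1469 + 222 = 83.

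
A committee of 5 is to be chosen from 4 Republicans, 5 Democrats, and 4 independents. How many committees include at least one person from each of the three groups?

With no constraint there are C(13,5) = 1287 possible selections.
Subtract selections that omit an entire group: no Republicans → C(9,5) = 126; no Democrats → C(8,5) = 56; no independents → C(9,5) = 126.
Add back selections omitting two groups (i.e. drawn from a single group): C(4,5) + C(5,5) + C(4,5) = 1.
By inclusion–exclusion: 1287 − 308 + 1 = 980.

980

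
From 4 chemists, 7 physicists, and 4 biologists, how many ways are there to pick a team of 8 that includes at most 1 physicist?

Split by how many physicists are chosen (0 through 1).
Sum: C(7,0)·C(8,8) + C(7,1)·C(8,7) = 1 + 56 = 57.

57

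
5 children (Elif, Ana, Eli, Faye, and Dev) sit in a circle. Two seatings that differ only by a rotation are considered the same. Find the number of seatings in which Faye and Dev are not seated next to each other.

Without the restriction there are (4)! = 24 seatings.
Seatings with Faye beside Dev: treat them as a block with 2 internal orders, giving 2 × (3)! = 12.
Subtracting, 24 − 12 = 12.

12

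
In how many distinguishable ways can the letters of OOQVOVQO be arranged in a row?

420

Letter multiplicities in OOQVOVQO: O×4, Q×2, V×2.
Dividing 8! = 40320 by 4!·2!·2! = 96 for the repeated letters gives 420.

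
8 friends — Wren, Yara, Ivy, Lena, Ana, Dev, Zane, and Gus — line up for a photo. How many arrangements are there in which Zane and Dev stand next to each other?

10080

Place the 6 others and the Zane-Dev pair as 7 objects in a line; the pair has 2 internal arrangements.
So the count is 2·(7)! = 10080.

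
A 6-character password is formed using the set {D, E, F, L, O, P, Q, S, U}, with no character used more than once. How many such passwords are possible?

60480

Choose and order 6 of the 9 symbols: the first character has 9 options, the next 8, and so on down to 4.
That product is 9 × 8 × 7 × 6 × 5 × 4 = 60480.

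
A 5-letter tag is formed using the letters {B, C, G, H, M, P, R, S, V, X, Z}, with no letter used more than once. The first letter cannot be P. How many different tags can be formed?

The first letter has 11−1 = 10 choices (anything except P).
The remaining 4 letters are filled from the other 10 symbols without repetition: 10 × 9 × 8 × 7 = 5040.
Total: 10 × 5040 = 50400.

50400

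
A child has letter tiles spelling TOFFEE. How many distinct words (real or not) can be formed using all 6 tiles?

Letter multiplicities in TOFFEE: E×2, F×2, O×1, T×1.
The number of distinct arrangements is 6!/(2!·2!) = 720/4 = 180.

180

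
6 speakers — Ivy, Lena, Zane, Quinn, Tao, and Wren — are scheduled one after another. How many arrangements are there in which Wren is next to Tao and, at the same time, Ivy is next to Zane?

Treat {Wren,Tao} as one block (2 orders) and {Ivy,Zane} as another (2 orders).
That leaves 4 units to arrange: 2 × 2 × 4! = 4 × 24 = 96.

96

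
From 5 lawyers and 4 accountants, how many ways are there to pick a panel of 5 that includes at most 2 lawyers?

Split by how many lawyers are chosen (0 through 2).
Sum: C(5,0)·C(4,5) + C(5,1)·C(4,4) + C(5,2)·C(4,3) = 0 + 5 + 40 = 45.

45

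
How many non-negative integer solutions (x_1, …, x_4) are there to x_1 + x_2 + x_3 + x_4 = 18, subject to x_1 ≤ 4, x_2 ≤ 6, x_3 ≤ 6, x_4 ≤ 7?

Ignoring the caps, the number of non-negative solutions to x_1+…+x_4 = 18 is C(21,3) = 1330.
Subtract solutions that violate a single cap (substitute x_i' = x_i − (cap_i+1)): x_1 ≥ 5 gives C(16,3) = 560; x_2 ≥ 7 gives C(14,3) = 364; x_3 ≥ 7 gives C(14,3) = 364; x_4 ≥ 8 gives C(13,3) = 286. Together 1574.
Add back pairs where two caps are both exceeded: 84 + 84 + 56 + 35 + 20 + 20 = 299.
By inclusion–exclusion the count is 1330 − 1574 + 299 = 55.

55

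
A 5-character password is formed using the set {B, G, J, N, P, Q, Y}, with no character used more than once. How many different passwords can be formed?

2520

This is a permutation of 5 out of 7: P(7,5) = 7!/2!.
7 × 6 × 5 × 4 × 3 = 2520.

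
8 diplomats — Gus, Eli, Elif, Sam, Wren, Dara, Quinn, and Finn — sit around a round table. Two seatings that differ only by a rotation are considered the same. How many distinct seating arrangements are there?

5040

Seat Gus anywhere (absorbing the rotational symmetry), then permute the other 7: (7)! = 5040.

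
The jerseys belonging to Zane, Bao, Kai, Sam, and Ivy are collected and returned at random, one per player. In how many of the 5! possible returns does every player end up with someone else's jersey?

44

Count assignments avoiding every fixed point. For any j of the 5 players fixed to their old jersey, the other 5−j can be arranged in (5−j)! ways.
By inclusion–exclusion this is Σ_{j=0}^{5} (−1)^j C(5,j)·(5−j)!.
Computing: 120 − 120 + 60 − 20 + 5 − 1 = 44.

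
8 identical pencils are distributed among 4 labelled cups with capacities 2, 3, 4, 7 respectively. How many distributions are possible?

By stars and bars, unrestricted non-negative solutions to x_1+…+x_4 = 8 number C(8+3,3) = 165.
Subtract solutions that violate a single cap (substitute x_i' = x_i − (cap_i+1)): x_1 ≥ 3 gives C(8,3) = 56; x_2 ≥ 4 gives C(7,3) = 35; x_3 ≥ 5 gives C(6,3) = 20; x_4 ≥ 8 gives C(3,3) = 1. Together 112.
Add back pairs where two caps are both exceeded: 4 + 1 + 0 + 0 + 0 + 0 = 5.
By inclusion–exclusion the count is 165 − 112 + 5 = 58.

58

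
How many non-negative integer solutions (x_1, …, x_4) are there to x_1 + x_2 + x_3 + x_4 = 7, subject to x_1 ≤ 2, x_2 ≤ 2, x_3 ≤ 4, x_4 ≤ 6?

Without the upper bounds there are C(10,3) = 120 ways to split 7 among 4 variables.
Subtract solutions that violate a single cap (substitute x_i' = x_i − (cap_i+1)): x_1 ≥ 3 gives C(7,3) = 35; x_2 ≥ 3 gives C(7,3) = 35; x_3 ≥ 5 gives C(5,3) = 10; x_4 ≥ 7 gives C(3,3) = 1. Together 81.
Add back pairs where two caps are both exceeded: 4 + 0 + 0 + 0 + 0 + 0 = 4.
By inclusion–exclusion the count is 120 − 81 + 4 = 43.

43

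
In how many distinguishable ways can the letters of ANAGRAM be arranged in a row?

840

The 7 letters of ANAGRAM have repeats: A appearing 3 times.
The number of distinct arrangements is 7!/(3!) = 5040/6 = 840.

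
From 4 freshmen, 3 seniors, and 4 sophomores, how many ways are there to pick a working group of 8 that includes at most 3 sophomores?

Split by how many sophomores are chosen (0 through 3).
Sum: C(4,0)·C(7,8) + C(4,1)·C(7,7) + C(4,2)·C(7,6) + C(4,3)·C(7,5) = 0 + 4 + 42 + 84 = 130.

130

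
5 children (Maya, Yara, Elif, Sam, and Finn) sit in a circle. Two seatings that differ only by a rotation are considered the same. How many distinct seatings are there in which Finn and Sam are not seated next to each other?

12

All circular seatings of 5 people number (4)! = 24.
Seatings with Finn beside Sam: treat them as a block with 2 internal orders, giving 2 × (3)! = 12.
Subtracting, 24 − 12 = 12.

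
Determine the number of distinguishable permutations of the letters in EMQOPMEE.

The 8 letters of EMQOPMEE have repeats: E appearing 3 times and M appearing twice.
So there are 8! / (3!·2!) = 3360 distinguishable arrangements.

3360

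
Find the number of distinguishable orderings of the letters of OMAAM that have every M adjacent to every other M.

Treat the 2 copies of M as a single block. The multiset to arrange is then {MM, A, A, O}, 4 items in all.
That gives (4)!/(2!) = 12 arrangements.

12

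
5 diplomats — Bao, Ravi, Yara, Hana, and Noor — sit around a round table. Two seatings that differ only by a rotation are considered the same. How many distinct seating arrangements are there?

Seat Bao anywhere (absorbing the rotational symmetry), then permute the other 4: (4)! = 24.

24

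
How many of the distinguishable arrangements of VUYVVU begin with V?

30

Fix V in the first position and arrange the remaining 5 letters.
Those 5 letters have U appearing twice and V appearing twice, giving (5)!/(2!·2!) = 30.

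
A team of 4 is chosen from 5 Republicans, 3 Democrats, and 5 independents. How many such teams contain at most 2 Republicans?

630

Split by how many Republicans are chosen (0 through 2).
Sum: C(5,0)·C(8,4) + C(5,1)·C(8,3) + C(5,2)·C(8,2) = 70 + 280 + 280 = 630.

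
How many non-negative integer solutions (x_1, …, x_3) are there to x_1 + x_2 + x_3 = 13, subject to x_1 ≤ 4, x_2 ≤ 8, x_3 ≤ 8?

Without the upper bounds there are C(15,2) = 105 ways to split 13 among 3 variables.
Subtract solutions that violate a single cap (substitute x_i' = x_i − (cap_i+1)): x_1 ≥ 5 gives C(10,2) = 45; x_2 ≥ 9 gives C(6,2) = 15; x_3 ≥ 9 gives C(6,2) = 15. Together 75.
No two caps can be exceeded simultaneously, so the pair terms are all 0.
By inclusion–exclusion the count is 105 − 75 + 0 = 30.

30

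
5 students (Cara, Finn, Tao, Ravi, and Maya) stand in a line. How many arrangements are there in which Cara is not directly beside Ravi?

Of the 5! = 120 arrangements, those with Cara and Ravi adjacent number 2 × 4! = 48 (treat the pair as a block with 2 internal orders).
Complementary counting: 120 − 48 = 72.

72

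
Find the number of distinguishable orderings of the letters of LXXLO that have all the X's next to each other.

Treat the 2 copies of X as a single block. The multiset to arrange is then {XX, L, L, O}, 4 items in all.
That gives (4)!/(2!) = 12 arrangements.

12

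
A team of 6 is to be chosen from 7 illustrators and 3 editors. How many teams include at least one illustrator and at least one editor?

Unrestricted: C(10,6) = 210 ways to pick any 6 of the 10.
Selections missing a whole group: no illustrators → C(3,6) = 0; no editors → C(7,6) = 7.
Both groups omitted at once is impossible, so 210 − 7 = 203.

203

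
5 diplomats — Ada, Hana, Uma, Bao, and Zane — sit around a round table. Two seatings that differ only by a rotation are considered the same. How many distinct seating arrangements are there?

24

Seat Ada anywhere (absorbing the rotational symmetry), then permute the other 4: (4)! = 24.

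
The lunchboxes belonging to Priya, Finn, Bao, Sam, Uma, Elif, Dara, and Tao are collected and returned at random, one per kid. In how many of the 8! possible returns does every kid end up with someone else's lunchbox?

Count assignments avoiding every fixed point. For any j of the 8 kids fixed to their own lunchbox, the other 8−j can be arranged in (8−j)! ways.
By inclusion–exclusion this is Σ_{j=0}^{8} (−1)^j C(8,j)·(8−j)!.
Computing: 40320 − 40320 + 20160 − 6720 + 1680 − 336 + 56 − 8 + 1 = 14833.

14833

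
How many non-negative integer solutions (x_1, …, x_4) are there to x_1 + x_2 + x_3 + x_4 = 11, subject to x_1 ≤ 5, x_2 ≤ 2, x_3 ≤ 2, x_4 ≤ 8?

Ignoring the caps, the number of non-negative solutions to x_1+…+x_4 = 11 is C(14,3) = 364.
Subtract solutions that violate a single cap (substitute x_i' = x_i − (cap_i+1)): x_1 ≥ 6 gives C(8,3) = 56; x_2 ≥ 3 gives C(11,3) = 165; x_3 ≥ 3 gives C(11,3) = 165; x_4 ≥ 9 gives C(5,3) = 10. Together 396.
Add back pairs where two caps are both exceeded: 10 + 10 + 0 + 56 + 0 + 0 = 76.
By inclusion–exclusion the count is 364 − 396 + 76 = 44.

44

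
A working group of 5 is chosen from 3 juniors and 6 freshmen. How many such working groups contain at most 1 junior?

51

Split by how many juniors are chosen (0 through 1).
Sum: C(3,0)·C(6,5) + C(3,1)·C(6,4) = 6 + 45 = 51.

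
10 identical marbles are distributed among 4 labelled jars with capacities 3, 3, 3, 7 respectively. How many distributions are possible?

By stars and bars, unrestricted non-negative solutions to x_1+…+x_4 = 10 number C(10+3,3) = 286.
Subtract solutions that violate a single cap (substitute x_i' = x_i − (cap_i+1)): x_1 ≥ 4 gives C(9,3) = 84; x_2 ≥ 4 gives C(9,3) = 84; x_3 ≥ 4 gives C(9,3) = 84; x_4 ≥ 8 gives C(5,3) = 10. Together 262.
Add back pairs where two caps are both exceeded: 10 + 10 + 0 + 10 + 0 + 0 = 30.
By inclusion–exclusion the count is 286 − 262 + 30 = 54.

54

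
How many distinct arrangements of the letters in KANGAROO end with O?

Fix O in the last position and arrange the remaining 7 letters.
Those 7 letters have A appearing twice, giving (7)!/(2!) = 2520.

2520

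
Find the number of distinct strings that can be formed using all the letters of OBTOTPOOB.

3780

OBTOTPOOB has 9 letters with B appearing twice, O appearing 4 times, and T appearing twice.
The number of distinct arrangements is 9!/(4!·2!·2!) = 362880/96 = 3780.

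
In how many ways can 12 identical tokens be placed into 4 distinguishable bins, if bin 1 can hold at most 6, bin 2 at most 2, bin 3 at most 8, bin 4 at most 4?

Without the upper bounds there are C(15,3) = 455 ways to split 12 among 4 bins.
Subtract solutions that violate a single cap (substitute x_i' = x_i − (cap_i+1)): x_1 ≥ 7 gives C(8,3) = 56; x_2 ≥ 3 gives C(12,3) = 220; x_3 ≥ 9 gives C(6,3) = 20; x_4 ≥ 5 gives C(10,3) = 120. Together 416.
Add back pairs where two caps are both exceeded: 10 + 0 + 1 + 1 + 35 + 0 = 47.
By inclusion–exclusion the count is 455 − 416 + 47 = 86.

86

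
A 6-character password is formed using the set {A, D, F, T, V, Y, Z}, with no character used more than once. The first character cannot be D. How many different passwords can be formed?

The first character has 7−1 = 6 choices (anything except D).
The remaining 5 characters are filled from the other 6 symbols without repetition: 6 × 5 × 4 × 3 × 2 = 720.
Total: 6 × 720 = 4320.

4320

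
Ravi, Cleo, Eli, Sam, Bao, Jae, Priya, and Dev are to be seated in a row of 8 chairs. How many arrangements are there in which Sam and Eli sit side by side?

10080

Treat {Sam, Eli} as a single unit. There are 7 units to order, and the pair itself can be ordered 2 ways.
That gives 2 × 7! = 2 × 5040 = 10080.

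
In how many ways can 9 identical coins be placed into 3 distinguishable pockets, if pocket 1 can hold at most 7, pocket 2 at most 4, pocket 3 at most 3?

Without the upper bounds there are C(11,2) = 55 ways to split 9 among 3 pockets.
Subtract solutions that violate a single cap (substitute x_i' = x_i − (cap_i+1)): x_1 ≥ 8 gives C(3,2) = 3; x_2 ≥ 5 gives C(6,2) = 15; x_3 ≥ 4 gives C(7,2) = 21. Together 39.
Add back pairs where two caps are both exceeded: 0 + 0 + 1 = 1.
By inclusion–exclusion the count is 55 − 39 + 1 = 17.

17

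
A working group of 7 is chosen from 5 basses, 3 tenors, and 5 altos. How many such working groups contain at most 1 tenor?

750

Split by how many tenors are chosen (0 through 1).
Sum: C(3,0)·C(10,7) + C(3,1)·C(10,6) = 120 + 630 = 750.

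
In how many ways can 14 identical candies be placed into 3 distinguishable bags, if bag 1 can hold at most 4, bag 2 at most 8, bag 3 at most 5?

10

Ignoring the caps, the number of non-negative solutions to x_1+…+x_3 = 14 is C(16,2) = 120.
Subtract solutions that violate a single cap (substitute x_i' = x_i − (cap_i+1)): x_1 ≥ 5 gives C(11,2) = 55; x_2 ≥ 9 gives C(7,2) = 21; x_3 ≥ 6 gives C(10,2) = 45. Together 121.
Add back pairs where two caps are both exceeded: 1 + 10 + 0 = 11.
By inclusion–exclusion the count is 120 − 121 + 11 = 10.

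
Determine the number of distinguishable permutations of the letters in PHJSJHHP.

PHJSJHHP has 8 letters with H appearing 3 times, J appearing twice, and P appearing twice.
Dividing 8! = 40320 by 3!·2!·2! = 24 for the repeated letters gives 1680.

1680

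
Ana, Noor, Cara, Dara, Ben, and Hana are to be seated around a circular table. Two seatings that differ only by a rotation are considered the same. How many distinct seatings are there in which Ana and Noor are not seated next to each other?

72

Without the restriction there are (5)! = 120 seatings.
Those with Ana next to Noor: fuse the pair into one unit and seat 5 units around a circle — 2·(4)! = 48.
Subtracting, 120 − 48 = 72.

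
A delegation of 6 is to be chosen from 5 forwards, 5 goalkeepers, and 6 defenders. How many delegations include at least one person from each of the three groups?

With no constraint there are C(16,6) = 8008 possible selections.
Selections missing a whole group: no forwards → C(11,6) = 462; no goalkeepers → C(11,6) = 462; no defenders → C(10,6) = 210.
Add back selections omitting two groups (i.e. drawn from a single group): C(5,6) + C(5,6) + C(6,6) = 1.
By inclusion–exclusion: 8008 − 1134 + 1 = 6875.

6875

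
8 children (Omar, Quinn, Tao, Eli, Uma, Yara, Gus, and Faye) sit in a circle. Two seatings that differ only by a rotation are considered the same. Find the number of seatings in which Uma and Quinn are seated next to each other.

Glue Uma and Quinn into a block (2 internal orders). Seating 7 units around a circle gives (6)! arrangements.
So 2 × (6)! = 2 × 720 = 1440.

1440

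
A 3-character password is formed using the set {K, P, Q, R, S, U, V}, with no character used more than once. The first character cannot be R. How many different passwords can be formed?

180

The first character has 7−1 = 6 choices (anything except R).
The remaining 2 characters are filled from the other 6 symbols without repetition: 6 × 5 = 30.
Total: 6 × 30 = 180.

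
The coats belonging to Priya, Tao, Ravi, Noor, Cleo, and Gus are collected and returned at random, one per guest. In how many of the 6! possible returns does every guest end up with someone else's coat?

265

This is the derangement count D_6: permutations of 6 items with no fixed point.
By inclusion–exclusion this is Σ_{j=0}^{6} (−1)^j C(6,j)·(6−j)!.
Computing: 720 − 720 + 360 − 120 + 30 − 6 + 1 = 265.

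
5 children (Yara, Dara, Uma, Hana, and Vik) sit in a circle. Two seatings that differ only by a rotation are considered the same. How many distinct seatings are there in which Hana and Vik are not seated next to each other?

12

All circular seatings of 5 people number (4)! = 24.
Those with Hana next to Vik: fuse the pair into one unit and seat 4 units around a circle — 2·(3)! = 12.
Subtracting, 24 − 12 = 12.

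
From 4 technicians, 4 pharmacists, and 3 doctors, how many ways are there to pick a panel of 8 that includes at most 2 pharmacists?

Split by how many pharmacists are chosen (0 through 2).
Sum: C(4,0)·C(7,8) + C(4,1)·C(7,7) + C(4,2)·C(7,6) = 0 + 4 + 42 = 46.

46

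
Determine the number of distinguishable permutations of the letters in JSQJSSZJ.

The 8 letters of JSQJSSZJ have repeats: J appearing 3 times and S appearing 3 times.
The number of distinct arrangements is 8!/(3!·3!) = 40320/36 = 1120.

1120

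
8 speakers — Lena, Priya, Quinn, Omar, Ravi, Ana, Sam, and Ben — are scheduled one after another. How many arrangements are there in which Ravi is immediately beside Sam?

Glue Ravi and Sam into one block (2 internal orders), leaving 7 units to arrange in a row.
That gives 2 × 7! = 2 × 5040 = 10080.

10080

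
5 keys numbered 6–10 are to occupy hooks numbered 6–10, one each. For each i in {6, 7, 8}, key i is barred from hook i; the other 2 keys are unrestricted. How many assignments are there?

64

Let Aᵢ (for i ∈ {6, 7, 8}) be the placements that put key i in its forbidden hook. Any j of these fix j positions, leaving (5−j)! ways to fill the rest, and there are C(3,j) ways to pick which j.
By inclusion–exclusion, the number of valid placements is Σ_{j=0}^{3} (−1)^j C(3,j)·(5−j)!.
Computing: 120 − 72 + 18 − 2 = 64.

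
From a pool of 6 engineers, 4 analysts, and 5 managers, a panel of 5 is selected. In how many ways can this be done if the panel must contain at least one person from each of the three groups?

With no constraint there are C(15,5) = 3003 possible selections.
Subtract selections that omit an entire group: no engineers → C(9,5) = 126; no analysts → C(11,5) = 462; no managers → C(10,5) = 252.
Add back selections omitting two groups (i.e. drawn from a single group): C(6,5) + C(4,5) + C(5,5) = 7.
By inclusion–exclusion: 3003 − 840 + 7 = 2170.

2170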